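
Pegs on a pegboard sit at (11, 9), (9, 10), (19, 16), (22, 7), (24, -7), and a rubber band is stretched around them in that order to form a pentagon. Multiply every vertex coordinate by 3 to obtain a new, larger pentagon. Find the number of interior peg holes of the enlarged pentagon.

1180

The shoelace formula gives twice the area as |(11·10 − 9·9) + (9·16 − 19·10) + (19·7 − 22·16) + (22·(-7) − 24·7) + (24·9 − 11·(-7))| = 265, so the area is 132.5.
Summing gcd(|Δx|,|Δy|) over the edges gives the boundary count: gcd(2,1) + gcd(10,6) + gcd(3,9) + gcd(2,14) + gcd(13,16) = 1+2+3+2+1 = 9.
Scaling by 3 multiplies the area by 3² = 9 (so the new area is 1192.5) and multiplies the boundary lattice-point count by 3, giving 27.
By Pick's theorem, the interior count of the dilated polygon is 1192.5 − 27/2 + 1 = 1180.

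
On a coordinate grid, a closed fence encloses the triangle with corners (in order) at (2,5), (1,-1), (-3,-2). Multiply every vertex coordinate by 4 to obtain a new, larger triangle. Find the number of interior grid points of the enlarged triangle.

179

Using the shoelace formula, 2A = |(2·(-1) − 1·5) + (1·(-2) − (-3)·(-1)) + ((-3)·5 − 2·(-2))| = 23, so the area is 11.5.
Summing gcd(|Δx|,|Δy|) over the edges gives the boundary count: gcd(1,6) + gcd(4,1) + gcd(5,7) = 1+1+1 = 3.
Scaling by 4 multiplies the area by 4² = 16 (so the new area is 184) and multiplies the boundary lattice-point count by 4, giving 12.
By Pick's theorem, the interior count of the dilated polygon is 184 − 12/2 + 1 = 179.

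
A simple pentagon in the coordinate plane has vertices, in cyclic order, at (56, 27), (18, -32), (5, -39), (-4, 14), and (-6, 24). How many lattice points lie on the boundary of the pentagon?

Summing gcd(|Δx|,|Δy|) over the edges gives the boundary count: gcd(38,59) + gcd(13,7) + gcd(9,53) + gcd(2,10) + gcd(62,3) = 1+1+1+2+1 = 6.

6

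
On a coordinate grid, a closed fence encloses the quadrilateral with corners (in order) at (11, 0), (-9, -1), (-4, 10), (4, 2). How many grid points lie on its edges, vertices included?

The number of boundary lattice points is Σ gcd(|Δx|,|Δy|) = gcd(20,1) + gcd(5,11) + gcd(8,8) + gcd(7,2) = 1+1+8+1 = 11.

11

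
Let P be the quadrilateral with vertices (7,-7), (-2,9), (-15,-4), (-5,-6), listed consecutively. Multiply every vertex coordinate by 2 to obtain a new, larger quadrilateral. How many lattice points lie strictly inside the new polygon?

662

By the shoelace formula, twice the signed area is |(7·9 − (-2)·(-7)) + ((-2)·(-4) − (-15)·9) + ((-15)·(-6) − (-5)·(-4)) + ((-5)·(-7) − 7·(-6))| = 339, so the area is 339/2.
The number of boundary lattice points is Σ gcd(|Δx|,|Δy|) = gcd(9,16) + gcd(13,13) + gcd(10,2) + gcd(12,1) = 1+13+2+1 = 17.
Scaling by 2 multiplies the area by 2² = 4 (so the new area is 678) and multiplies the boundary lattice-point count by 2, giving 34.
By Pick's theorem, the interior count of the dilated polygon is 678 − 34/2 + 1 = 662.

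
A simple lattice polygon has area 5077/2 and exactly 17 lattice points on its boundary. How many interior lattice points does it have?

2531

From Pick's theorem, I = A − B/2 + 1 = 5077/2 − 17/2 + 1 = 2531.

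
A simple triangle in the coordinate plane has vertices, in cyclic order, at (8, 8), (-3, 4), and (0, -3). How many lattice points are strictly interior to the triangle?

44

Using the shoelace formula, 2A = |[8·4 − (-3)·8] + [(-3)·(-3) − 0·4] + [0·8 − 8·(-3)]| = 89, so the area is 89/2.
Along each edge there are gcd(|Δx|,|Δy|)+1 lattice points, so counting each shared vertex once the boundary has gcd(11,4) + gcd(3,7) + gcd(8,11) = 1+1+1 = 3.
Pick's theorem gives I = A − B/2 + 1 = 89/2 − 3/2 + 1 = 44.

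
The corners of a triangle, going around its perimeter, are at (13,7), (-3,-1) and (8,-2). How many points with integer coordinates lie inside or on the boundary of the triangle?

The shoelace formula gives twice the area as |(13·(-1) − (-3)·7) + ((-3)·(-2) − 8·(-1)) + (8·7 − 13·(-2))| = 104, so the area is 52.
The number of boundary lattice points is Σ gcd(|Δx|,|Δy|) = gcd(16,8) + gcd(11,1) + gcd(5,9) = 8+1+1 = 10.
Pick's theorem gives I = A − B/2 + 1 = 52 − 10/2 + 1 = 48, so the closed region contains I + B = 48 + 10 = 58 lattice points.

58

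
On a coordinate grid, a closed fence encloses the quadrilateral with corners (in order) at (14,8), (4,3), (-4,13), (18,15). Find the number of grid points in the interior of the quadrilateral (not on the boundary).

139

The shoelace formula gives twice the area as |[14·3 − 4·8] + [4·13 − (-4)·3] + [(-4)·15 − 18·13] + [18·8 − 14·15]| = 286, so the area is 143.
Along each edge there are gcd(|Δx|,|Δy|)+1 lattice points, so counting each shared vertex once the boundary has gcd(10,5) + gcd(8,10) + gcd(22,2) + gcd(4,7) = 5+2+2+1 = 10.
Pick's theorem gives I = A − B/2 + 1 = 143 − 10/2 + 1 = 139.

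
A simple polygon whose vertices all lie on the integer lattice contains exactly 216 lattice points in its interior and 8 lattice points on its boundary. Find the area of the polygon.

219

Pick's theorem states A = I + B/2 − 1, so A = 216 + 8/2 − 1 = 219.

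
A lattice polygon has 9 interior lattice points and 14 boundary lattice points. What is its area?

15

By Pick's theorem, A = I + B/2 − 1 = 9 + 14/2 − 1 = 15.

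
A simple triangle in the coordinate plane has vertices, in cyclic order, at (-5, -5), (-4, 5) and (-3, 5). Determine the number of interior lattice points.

Using the shoelace formula, 2A = |((-5)·5 − (-4)·(-5)) + ((-4)·5 − (-3)·5) + ((-3)·(-5) − (-5)·5)| = 10, so the area is 5.
Summing gcd(|Δx|,|Δy|) over the edges gives the boundary count: gcd(1,10) + gcd(1,0) + gcd(2,10) = 1+1+2 = 4.
Pick's theorem gives I = A − B/2 + 1 = 5 − 4/2 + 1 = 4.

4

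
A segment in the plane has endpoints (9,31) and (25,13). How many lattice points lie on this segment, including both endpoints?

The number of lattice points on a segment between lattice points is gcd(|Δx|,|Δy|) + 1 = gcd(16,18) + 1 = 2 + 1 = 3.

3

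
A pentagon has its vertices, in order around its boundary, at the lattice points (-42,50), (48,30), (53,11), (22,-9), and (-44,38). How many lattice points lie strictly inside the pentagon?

2796

By the shoelace formula, twice the signed area is |[(-42)·30 − 48·50] + [48·11 − 53·30] + [53·(-9) − 22·11] + [22·38 − (-44)·(-9)] + [(-44)·50 − (-42)·38]| = 5605, so the area is 2802.5.
Summing gcd(|Δx|,|Δy|) over the edges gives the boundary count: gcd(90,20) + gcd(5,19) + gcd(31,20) + gcd(66,47) + gcd(2,12) = 10+1+1+1+2 = 15.
By Pick's theorem A = I + B/2 − 1, so I = 2802.5 − 15/2 + 1 = 2796.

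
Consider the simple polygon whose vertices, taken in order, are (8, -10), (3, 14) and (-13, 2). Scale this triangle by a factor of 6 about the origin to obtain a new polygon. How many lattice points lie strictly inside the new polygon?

The shoelace formula gives twice the area as |[8·14 − 3·(-10)] + [3·2 − (-13)·14] + [(-13)·(-10) − 8·2]| = 444, so the area is 222.
Along each edge there are gcd(|Δx|,|Δy|)+1 lattice points, so counting each shared vertex once the boundary has gcd(5,24) + gcd(16,12) + gcd(21,12) = 1+4+3 = 8.
Scaling by 6 multiplies the area by 6² = 36 (so the new area is 7992) and multiplies the boundary lattice-point count by 6, giving 48.
By Pick's theorem, the interior count of the dilated polygon is 7992 − 48/2 + 1 = 7969.

7969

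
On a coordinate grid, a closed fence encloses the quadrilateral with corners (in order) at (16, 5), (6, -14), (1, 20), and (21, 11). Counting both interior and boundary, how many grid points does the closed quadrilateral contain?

Using the shoelace formula, 2A = |[16·(-14) − 6·5] + [6·20 − 1·(-14)] + [1·11 − 21·20] + [21·5 − 16·11]| = 600, so the area is 300.
The number of boundary lattice points is Σ gcd(|Δx|,|Δy|) = gcd(10,19) + gcd(5,34) + gcd(20,9) + gcd(5,6) = 1+1+1+1 = 4.
Pick's theorem gives I = A − B/2 + 1 = 300 − 4/2 + 1 = 299, so the closed region contains I + B = 299 + 4 = 303 lattice points.

303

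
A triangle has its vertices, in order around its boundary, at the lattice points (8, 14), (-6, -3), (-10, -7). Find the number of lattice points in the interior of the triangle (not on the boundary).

By the shoelace formula, twice the signed area is |[8·(-3) − (-6)·14] + [(-6)·(-7) − (-10)·(-3)] + [(-10)·14 − 8·(-7)]| = 12, so the area is 6.
Along each edge there are gcd(|Δx|,|Δy|)+1 lattice points, so counting each shared vertex once the boundary has gcd(14,17) + gcd(4,4) + gcd(18,21) = 1+4+3 = 8.
By Pick's theorem A = I + B/2 − 1, so I = 6 − 8/2 + 1 = 3.

3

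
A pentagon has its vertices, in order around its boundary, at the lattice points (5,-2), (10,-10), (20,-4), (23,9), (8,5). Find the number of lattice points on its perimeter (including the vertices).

Along each edge there are gcd(|Δx|,|Δy|)+1 lattice points, so counting each shared vertex once the boundary has gcd(5,8) + gcd(10,6) + gcd(3,13) + gcd(15,4) + gcd(3,7) = 1+2+1+1+1 = 6.

6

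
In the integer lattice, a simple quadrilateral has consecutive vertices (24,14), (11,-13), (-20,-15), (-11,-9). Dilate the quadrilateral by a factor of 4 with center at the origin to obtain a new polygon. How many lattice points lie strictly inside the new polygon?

The shoelace formula gives twice the area as |(24·(-13) − 11·14) + (11·(-15) − (-20)·(-13)) + ((-20)·(-9) − (-11)·(-15)) + ((-11)·14 − 24·(-9))| = 814, so the area is 407.
Along each edge there are gcd(|Δx|,|Δy|)+1 lattice points, so counting each shared vertex once the boundary has gcd(13,27) + gcd(31,2) + gcd(9,6) + gcd(35,23) = 1+1+3+1 = 6.
Scaling by 4 multiplies the area by 4² = 16 (so the new area is 6512) and multiplies the boundary lattice-point count by 4, giving 24.
By Pick's theorem, the interior count of the dilated polygon is 6512 − 24/2 + 1 = 6501.

6501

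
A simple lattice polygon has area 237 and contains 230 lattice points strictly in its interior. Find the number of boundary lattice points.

16

Pick's theorem gives A = I + B/2 − 1, so B = 2(A − I + 1) = 2(237 − 230 + 1) = 16.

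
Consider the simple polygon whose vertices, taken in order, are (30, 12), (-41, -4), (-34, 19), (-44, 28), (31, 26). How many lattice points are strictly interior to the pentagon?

By the shoelace formula, twice the signed area is |(30·(-4) − (-41)·12) + ((-41)·19 − (-34)·(-4)) + ((-34)·28 − (-44)·19) + ((-44)·26 − 31·28) + (31·12 − 30·26)| = 3079, so the area is 3079/2.
Along each edge there are gcd(|Δx|,|Δy|)+1 lattice points, so counting each shared vertex once the boundary has gcd(71,16) + gcd(7,23) + gcd(10,9) + gcd(75,2) + gcd(1,14) = 1+1+1+1+1 = 5.
Pick's theorem gives I = A − B/2 + 1 = 3079/2 − 5/2 + 1 = 1538.

1538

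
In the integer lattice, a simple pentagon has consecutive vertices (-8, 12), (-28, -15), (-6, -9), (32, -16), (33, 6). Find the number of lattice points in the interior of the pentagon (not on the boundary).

By the shoelace formula, twice the signed area is |[(-8)·(-15) − (-28)·12] + [(-28)·(-9) − (-6)·(-15)] + [(-6)·(-16) − 32·(-9)] + [32·6 − 33·(-16)] + [33·12 − (-8)·6]| = 2166, so the area is 1083.
Summing gcd(|Δx|,|Δy|) over the edges gives the boundary count: gcd(20,27) + gcd(22,6) + gcd(38,7) + gcd(1,22) + gcd(41,6) = 1+2+1+1+1 = 6.
Pick's theorem gives I = A − B/2 + 1 = 1083 − 6/2 + 1 = 1081.

1081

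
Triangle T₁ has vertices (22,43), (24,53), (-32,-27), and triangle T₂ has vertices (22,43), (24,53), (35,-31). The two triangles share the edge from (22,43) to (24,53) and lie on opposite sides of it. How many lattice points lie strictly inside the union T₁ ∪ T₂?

334

The union is the simple quadrilateral with vertices (22,43), (-32,-27), (24,53), (35,-31) in order.
The shoelace formula gives twice the area as |(22·(-27) − (-32)·43) + ((-32)·53 − 24·(-27)) + (24·(-31) − 35·53) + (35·43 − 22·(-31))| = 678, so the area is 339.
Along each edge there are gcd(|Δx|,|Δy|)+1 lattice points, so counting each shared vertex once the boundary has gcd(54,70) + gcd(56,80) + gcd(11,84) + gcd(13,74) = 2+8+1+1 = 12.
By Pick's theorem I = A − B/2 + 1 = 339 − 12/2 + 1 = 334.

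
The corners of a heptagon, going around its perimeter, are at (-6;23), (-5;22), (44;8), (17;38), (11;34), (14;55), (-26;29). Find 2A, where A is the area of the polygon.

2212

By the shoelace formula, twice the signed area is |((-6)·22 − (-5)·23) + ((-5)·8 − 44·22) + (44·38 − 17·8) + (17·34 − 11·38) + (11·55 − 14·34) + (14·29 − (-26)·55) + ((-26)·23 − (-6)·29)| = 2212, so the area is 1106.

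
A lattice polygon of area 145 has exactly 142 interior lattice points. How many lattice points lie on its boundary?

Pick's theorem gives A = I + B/2 − 1, so B = 2(A − I + 1) = 2(145 − 142 + 1) = 8.

8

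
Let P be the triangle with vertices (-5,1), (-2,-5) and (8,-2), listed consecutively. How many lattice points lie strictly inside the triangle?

33

By the shoelace formula, twice the signed area is |[(-5)·(-5) − (-2)·1] + [(-2)·(-2) − 8·(-5)] + [8·1 − (-5)·(-2)]| = 69, so the area is 34.5.
Summing gcd(|Δx|,|Δy|) over the edges gives the boundary count: gcd(3,6) + gcd(10,3) + gcd(13,3) = 3+1+1 = 5.
Pick's theorem gives I = A − B/2 + 1 = 34.5 − 5/2 + 1 = 33.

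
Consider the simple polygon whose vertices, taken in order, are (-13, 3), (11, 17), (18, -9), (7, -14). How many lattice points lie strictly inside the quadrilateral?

By the shoelace formula, twice the signed area is |((-13)·17 − 11·3) + (11·(-9) − 18·17) + (18·(-14) − 7·(-9)) + (7·3 − (-13)·(-14))| = 1009, so the area is 504.5.
The number of boundary lattice points is Σ gcd(|Δx|,|Δy|) = gcd(24,14) + gcd(7,26) + gcd(11,5) + gcd(20,17) = 2+1+1+1 = 5.
By Pick's theorem A = I + B/2 − 1, so I = 504.5 − 5/2 + 1 = 503.

503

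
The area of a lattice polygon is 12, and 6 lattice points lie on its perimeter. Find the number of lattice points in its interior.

Pick's theorem A = I + B/2 − 1 rearranges to I = A − B/2 + 1 = 12 − 6/2 + 1 = 10.

10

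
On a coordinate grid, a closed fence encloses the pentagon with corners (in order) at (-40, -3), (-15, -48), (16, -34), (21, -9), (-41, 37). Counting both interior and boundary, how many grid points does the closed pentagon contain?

2875

By the shoelace formula, twice the signed area is |[(-40)·(-48) − (-15)·(-3)] + [(-15)·(-34) − 16·(-48)] + [16·(-9) − 21·(-34)] + [21·37 − (-41)·(-9)] + [(-41)·(-3) − (-40)·37]| = 5734, so the area is 2867.
Along each edge there are gcd(|Δx|,|Δy|)+1 lattice points, so counting each shared vertex once the boundary has gcd(25,45) + gcd(31,14) + gcd(5,25) + gcd(62,46) + gcd(1,40) = 5+1+5+2+1 = 14.
Pick's theorem gives I = A − B/2 + 1 = 2867 − 14/2 + 1 = 2861, so the closed region contains I + B = 2861 + 14 = 2875 lattice points.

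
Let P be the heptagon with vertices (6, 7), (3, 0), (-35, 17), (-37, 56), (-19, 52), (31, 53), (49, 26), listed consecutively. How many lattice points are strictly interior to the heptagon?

The shoelace formula gives twice the area as |(6·0 − 3·7) + (3·17 − (-35)·0) + ((-35)·56 − (-37)·17) + ((-37)·52 − (-19)·56) + ((-19)·53 − 31·52) + (31·26 − 49·53) + (49·7 − 6·26)| = 6384, so the area is 3192.
Summing gcd(|Δx|,|Δy|) over the edges gives the boundary count: gcd(3,7) + gcd(38,17) + gcd(2,39) + gcd(18,4) + gcd(50,1) + gcd(18,27) + gcd(43,19) = 1+1+1+2+1+9+1 = 16.
By Pick's theorem A = I + B/2 − 1, so I = 3192 − 16/2 + 1 = 3185.

3185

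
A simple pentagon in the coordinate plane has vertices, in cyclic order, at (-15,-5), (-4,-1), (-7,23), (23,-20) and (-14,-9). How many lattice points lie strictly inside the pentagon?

Using the shoelace formula, 2A = |((-15)·(-1) − (-4)·(-5)) + ((-4)·23 − (-7)·(-1)) + ((-7)·(-20) − 23·23) + (23·(-9) − (-14)·(-20)) + ((-14)·(-5) − (-15)·(-9))| = 1045, so the area is 522.5.
The number of boundary lattice points is Σ gcd(|Δx|,|Δy|) = gcd(11,4) + gcd(3,24) + gcd(30,43) + gcd(37,11) + gcd(1,4) = 1+3+1+1+1 = 7.
By Pick's theorem A = I + B/2 − 1, so I = 522.5 − 7/2 + 1 = 520.

520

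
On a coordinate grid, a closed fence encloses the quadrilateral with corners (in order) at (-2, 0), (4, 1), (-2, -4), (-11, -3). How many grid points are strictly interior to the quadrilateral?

28

By the shoelace formula, twice the signed area is |[(-2)·1 − 4·0] + [4·(-4) − (-2)·1] + [(-2)·(-3) − (-11)·(-4)] + [(-11)·0 − (-2)·(-3)]| = 60, so the area is 30.
The number of boundary lattice points is Σ gcd(|Δx|,|Δy|) = gcd(6,1) + gcd(6,5) + gcd(9,1) + gcd(9,3) = 1+1+1+3 = 6.
By Pick's theorem A = I + B/2 − 1, so I = 30 − 6/2 + 1 = 28.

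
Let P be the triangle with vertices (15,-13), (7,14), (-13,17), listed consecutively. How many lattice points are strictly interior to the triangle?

The shoelace formula gives twice the area as |[15·14 − 7·(-13)] + [7·17 − (-13)·14] + [(-13)·(-13) − 15·17]| = 516, so the area is 258.
Summing gcd(|Δx|,|Δy|) over the edges gives the boundary count: gcd(8,27) + gcd(20,3) + gcd(28,30) = 1+1+2 = 4.
By Pick's theorem A = I + B/2 − 1, so I = 258 − 4/2 + 1 = 257.

257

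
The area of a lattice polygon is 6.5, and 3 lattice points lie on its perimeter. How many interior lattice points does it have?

From Pick's theorem, I = A − B/2 + 1 = 6.5 − 3/2 + 1 = 6.

6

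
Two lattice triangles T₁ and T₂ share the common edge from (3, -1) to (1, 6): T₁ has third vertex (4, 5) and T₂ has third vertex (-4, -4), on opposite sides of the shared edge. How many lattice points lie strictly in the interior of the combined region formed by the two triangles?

The union is the simple quadrilateral with vertices (3, -1), (4, 5), (1, 6), (-4, -4) in order.
The shoelace formula gives twice the area as |(3·5 − 4·(-1)) + (4·6 − 1·5) + (1·(-4) − (-4)·6) + ((-4)·(-1) − 3·(-4))| = 74, so the area is 37.
Along each edge there are gcd(|Δx|,|Δy|)+1 lattice points, so counting each shared vertex once the boundary has gcd(1,6) + gcd(3,1) + gcd(5,10) + gcd(7,3) = 1+1+5+1 = 8.
By Pick's theorem I = A − B/2 + 1 = 37 − 8/2 + 1 = 34.

34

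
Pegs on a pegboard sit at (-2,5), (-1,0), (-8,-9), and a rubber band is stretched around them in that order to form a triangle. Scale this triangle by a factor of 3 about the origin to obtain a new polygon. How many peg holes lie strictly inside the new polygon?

193

By the shoelace formula, twice the signed area is |[(-2)·0 − (-1)·5] + [(-1)·(-9) − (-8)·0] + [(-8)·5 − (-2)·(-9)]| = 44, so the area is 22.
Summing gcd(|Δx|,|Δy|) over the edges gives the boundary count: gcd(1,5) + gcd(7,9) + gcd(6,14) = 1+1+2 = 4.
Scaling by 3 multiplies the area by 3² = 9 (so the new area is 198) and multiplies the boundary lattice-point count by 3, giving 12.
By Pick's theorem, the interior count of the dilated polygon is 198 − 12/2 + 1 = 193.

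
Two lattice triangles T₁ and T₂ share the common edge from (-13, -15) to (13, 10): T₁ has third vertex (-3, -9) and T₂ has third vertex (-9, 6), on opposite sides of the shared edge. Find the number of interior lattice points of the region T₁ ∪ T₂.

268

The union is the simple quadrilateral with vertices (-13, -15), (-3, -9), (13, 10), (-9, 6) in order.
By the shoelace formula, twice the signed area is |[(-13)·(-9) − (-3)·(-15)] + [(-3)·10 − 13·(-9)] + [13·6 − (-9)·10] + [(-9)·(-15) − (-13)·6]| = 540, so the area is 270.
Along each edge there are gcd(|Δx|,|Δy|)+1 lattice points, so counting each shared vertex once the boundary has gcd(10,6) + gcd(16,19) + gcd(22,4) + gcd(4,21) = 2+1+2+1 = 6.
By Pick's theorem I = A − B/2 + 1 = 270 − 6/2 + 1 = 268.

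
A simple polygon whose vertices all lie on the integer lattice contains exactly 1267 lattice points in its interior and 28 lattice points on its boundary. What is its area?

1280

Pick's theorem states A = I + B/2 − 1, so A = 1267 + 28/2 − 1 = 1280.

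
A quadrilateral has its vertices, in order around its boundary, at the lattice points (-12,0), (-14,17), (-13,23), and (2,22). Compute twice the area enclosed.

373

The shoelace formula gives twice the area as |[(-12)·17 − (-14)·0] + [(-14)·23 − (-13)·17] + [(-13)·22 − 2·23] + [2·0 − (-12)·22]| = 373, so the area is 186.5.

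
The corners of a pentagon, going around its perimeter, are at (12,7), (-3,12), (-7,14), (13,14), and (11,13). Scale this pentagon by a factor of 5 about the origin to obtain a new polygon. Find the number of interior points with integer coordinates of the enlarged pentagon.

By the shoelace formula, twice the signed area is |(12·12 − (-3)·7) + ((-3)·14 − (-7)·12) + ((-7)·14 − 13·14) + (13·13 − 11·14) + (11·7 − 12·13)| = 137, so the area is 137/2.
Along each edge there are gcd(|Δx|,|Δy|)+1 lattice points, so counting each shared vertex once the boundary has gcd(15,5) + gcd(4,2) + gcd(20,0) + gcd(2,1) + gcd(1,6) = 5+2+20+1+1 = 29.
Scaling by 5 multiplies the area by 5² = 25 (so the new area is 1712.5) and multiplies the boundary lattice-point count by 5, giving 145.
By Pick's theorem, the interior count of the dilated polygon is 1712.5 − 145/2 + 1 = 1641.

1641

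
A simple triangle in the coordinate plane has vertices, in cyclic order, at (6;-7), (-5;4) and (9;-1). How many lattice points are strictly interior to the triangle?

43

Using the shoelace formula, 2A = |[6·4 − (-5)·(-7)] + [(-5)·(-1) − 9·4] + [9·(-7) − 6·(-1)]| = 99, so the area is 49.5.
Along each edge there are gcd(|Δx|,|Δy|)+1 lattice points, so counting each shared vertex once the boundary has gcd(11,11) + gcd(14,5) + gcd(3,6) = 11+1+3 = 15.
Pick's theorem gives I = A − B/2 + 1 = 49.5 − 15/2 + 1 = 43.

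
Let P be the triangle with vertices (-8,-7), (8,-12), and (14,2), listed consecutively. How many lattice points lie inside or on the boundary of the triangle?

Using the shoelace formula, 2A = |((-8)·(-12) − 8·(-7)) + (8·2 − 14·(-12)) + (14·(-7) − (-8)·2)| = 254, so the area is 127.
Summing gcd(|Δx|,|Δy|) over the edges gives the boundary count: gcd(16,5) + gcd(6,14) + gcd(22,9) = 1+2+1 = 4.
Pick's theorem gives I = A − B/2 + 1 = 127 − 4/2 + 1 = 126, so the closed region contains I + B = 126 + 4 = 130 lattice points.

130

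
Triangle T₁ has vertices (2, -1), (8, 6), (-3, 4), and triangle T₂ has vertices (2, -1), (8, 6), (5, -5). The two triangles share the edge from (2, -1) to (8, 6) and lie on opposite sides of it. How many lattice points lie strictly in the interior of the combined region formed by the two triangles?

The union is the simple quadrilateral with vertices (2, -1), (-3, 4), (8, 6), (5, -5) in order.
Using the shoelace formula, 2A = |[2·4 − (-3)·(-1)] + [(-3)·6 − 8·4] + [8·(-5) − 5·6] + [5·(-1) − 2·(-5)]| = 110, so the area is 55.
Summing gcd(|Δx|,|Δy|) over the edges gives the boundary count: gcd(5,5) + gcd(11,2) + gcd(3,11) + gcd(3,4) = 5+1+1+1 = 8.
By Pick's theorem I = A − B/2 + 1 = 55 − 8/2 + 1 = 52.

52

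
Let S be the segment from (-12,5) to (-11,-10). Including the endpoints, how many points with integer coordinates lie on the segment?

2

The number of lattice points on a segment between lattice points is gcd(|Δx|,|Δy|) + 1 = gcd(1,15) + 1 = 1 + 1 = 2.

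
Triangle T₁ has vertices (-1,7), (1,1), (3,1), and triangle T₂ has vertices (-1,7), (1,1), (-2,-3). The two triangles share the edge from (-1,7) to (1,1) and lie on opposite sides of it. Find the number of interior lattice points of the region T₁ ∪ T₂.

17

The union is the simple quadrilateral with vertices (-1,7), (3,1), (1,1), (-2,-3) in order.
The shoelace formula gives twice the area as |[(-1)·1 − 3·7] + [3·1 − 1·1] + [1·(-3) − (-2)·1] + [(-2)·7 − (-1)·(-3)]| = 38, so the area is 19.
Summing gcd(|Δx|,|Δy|) over the edges gives the boundary count: gcd(4,6) + gcd(2,0) + gcd(3,4) + gcd(1,10) = 2+2+1+1 = 6.
By Pick's theorem I = A − B/2 + 1 = 19 − 6/2 + 1 = 17.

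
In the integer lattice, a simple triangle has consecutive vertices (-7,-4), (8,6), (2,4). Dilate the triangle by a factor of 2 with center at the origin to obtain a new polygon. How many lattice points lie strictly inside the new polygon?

53

By the shoelace formula, twice the signed area is |((-7)·6 − 8·(-4)) + (8·4 − 2·6) + (2·(-4) − (-7)·4)| = 30, so the area is 15.
The number of boundary lattice points is Σ gcd(|Δx|,|Δy|) = gcd(15,10) + gcd(6,2) + gcd(9,8) = 5+2+1 = 8.
Scaling by 2 multiplies the area by 2² = 4 (so the new area is 60) and multiplies the boundary lattice-point count by 2, giving 16.
By Pick's theorem, the interior count of the dilated polygon is 60 − 16/2 + 1 = 53.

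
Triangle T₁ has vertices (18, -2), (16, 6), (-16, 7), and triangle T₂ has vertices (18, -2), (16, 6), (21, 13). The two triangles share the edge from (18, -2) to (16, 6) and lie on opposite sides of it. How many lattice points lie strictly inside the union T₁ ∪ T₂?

152

The union is the simple quadrilateral with vertices (18, -2), (-16, 7), (16, 6), (21, 13) in order.
The shoelace formula gives twice the area as |[18·7 − (-16)·(-2)] + [(-16)·6 − 16·7] + [16·13 − 21·6] + [21·(-2) − 18·13]| = 308, so the area is 154.
The number of boundary lattice points is Σ gcd(|Δx|,|Δy|) = gcd(34,9) + gcd(32,1) + gcd(5,7) + gcd(3,15) = 1+1+1+3 = 6.
By Pick's theorem I = A − B/2 + 1 = 154 − 6/2 + 1 = 152.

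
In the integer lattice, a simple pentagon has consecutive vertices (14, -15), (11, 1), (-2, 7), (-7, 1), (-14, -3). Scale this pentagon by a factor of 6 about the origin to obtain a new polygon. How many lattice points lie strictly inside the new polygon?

10633

The shoelace formula gives twice the area as |(14·1 − 11·(-15)) + (11·7 − (-2)·1) + ((-2)·1 − (-7)·7) + ((-7)·(-3) − (-14)·1) + ((-14)·(-15) − 14·(-3))| = 592, so the area is 296.
Along each edge there are gcd(|Δx|,|Δy|)+1 lattice points, so counting each shared vertex once the boundary has gcd(3,16) + gcd(13,6) + gcd(5,6) + gcd(7,4) + gcd(28,12) = 1+1+1+1+4 = 8.
Scaling by 6 multiplies the area by 6² = 36 (so the new area is 10656) and multiplies the boundary lattice-point count by 6, giving 48.
By Pick's theorem, the interior count of the dilated polygon is 10656 − 48/2 + 1 = 10633.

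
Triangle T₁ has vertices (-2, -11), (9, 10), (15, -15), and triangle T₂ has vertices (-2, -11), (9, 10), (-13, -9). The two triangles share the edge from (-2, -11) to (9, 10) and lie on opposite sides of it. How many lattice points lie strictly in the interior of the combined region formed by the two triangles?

The union is the simple quadrilateral with vertices (-2, -11), (15, -15), (9, 10), (-13, -9) in order.
The shoelace formula gives twice the area as |[(-2)·(-15) − 15·(-11)] + [15·10 − 9·(-15)] + [9·(-9) − (-13)·10] + [(-13)·(-11) − (-2)·(-9)]| = 654, so the area is 327.
The number of boundary lattice points is Σ gcd(|Δx|,|Δy|) = gcd(17,4) + gcd(6,25) + gcd(22,19) + gcd(11,2) = 1+1+1+1 = 4.
By Pick's theorem I = A − B/2 + 1 = 327 − 4/2 + 1 = 326.

326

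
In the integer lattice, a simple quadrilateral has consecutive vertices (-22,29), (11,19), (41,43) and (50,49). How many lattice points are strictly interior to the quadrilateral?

666

Using the shoelace formula, 2A = |[(-22)·19 − 11·29] + [11·43 − 41·19] + [41·49 − 50·43] + [50·29 − (-22)·49]| = 1344, so the area is 672.
Along each edge there are gcd(|Δx|,|Δy|)+1 lattice points, so counting each shared vertex once the boundary has gcd(33,10) + gcd(30,24) + gcd(9,6) + gcd(72,20) = 1+6+3+4 = 14.
By Pick's theorem A = I + B/2 − 1, so I = 672 − 14/2 + 1 = 666.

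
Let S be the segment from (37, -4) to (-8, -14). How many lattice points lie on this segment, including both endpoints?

6

The number of lattice points on a segment between lattice points is gcd(|Δx|,|Δy|) + 1 = gcd(45,10) + 1 = 5 + 1 = 6.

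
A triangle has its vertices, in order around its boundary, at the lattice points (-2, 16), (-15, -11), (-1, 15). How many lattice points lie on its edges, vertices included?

4

Summing gcd(|Δx|,|Δy|) over the edges gives the boundary count: gcd(13,27) + gcd(14,26) + gcd(1,1) = 1+2+1 = 4.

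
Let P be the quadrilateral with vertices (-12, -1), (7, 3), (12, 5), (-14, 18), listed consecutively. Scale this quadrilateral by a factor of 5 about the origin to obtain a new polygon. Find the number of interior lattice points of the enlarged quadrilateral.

By the shoelace formula, twice the signed area is |[(-12)·3 − 7·(-1)] + [7·5 − 12·3] + [12·18 − (-14)·5] + [(-14)·(-1) − (-12)·18]| = 486, so the area is 243.
Summing gcd(|Δx|,|Δy|) over the edges gives the boundary count: gcd(19,4) + gcd(5,2) + gcd(26,13) + gcd(2,19) = 1+1+13+1 = 16.
Scaling by 5 multiplies the area by 5² = 25 (so the new area is 6075) and multiplies the boundary lattice-point count by 5, giving 80.
By Pick's theorem, the interior count of the dilated polygon is 6075 − 80/2 + 1 = 6036.

6036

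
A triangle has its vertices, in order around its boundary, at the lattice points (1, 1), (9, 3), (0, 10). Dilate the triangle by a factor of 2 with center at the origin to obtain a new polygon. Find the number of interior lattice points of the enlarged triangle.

The shoelace formula gives twice the area as |(1·3 − 9·1) + (9·10 − 0·3) + (0·1 − 1·10)| = 74, so the area is 37.
Along each edge there are gcd(|Δx|,|Δy|)+1 lattice points, so counting each shared vertex once the boundary has gcd(8,2) + gcd(9,7) + gcd(1,9) = 2+1+1 = 4.
Scaling by 2 multiplies the area by 2² = 4 (so the new area is 148) and multiplies the boundary lattice-point count by 2, giving 8.
By Pick's theorem, the interior count of the dilated polygon is 148 − 8/2 + 1 = 145.

145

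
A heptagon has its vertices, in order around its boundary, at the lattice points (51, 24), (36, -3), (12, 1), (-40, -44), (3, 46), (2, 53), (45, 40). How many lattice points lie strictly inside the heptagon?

3164

The shoelace formula gives twice the area as |[51·(-3) − 36·24] + [36·1 − 12·(-3)] + [12·(-44) − (-40)·1] + [(-40)·46 − 3·(-44)] + [3·53 − 2·46] + [2·40 − 45·53] + [45·24 − 51·40]| = 6339, so the area is 6339/2.
The number of boundary lattice points is Σ gcd(|Δx|,|Δy|) = gcd(15,27) + gcd(24,4) + gcd(52,45) + gcd(43,90) + gcd(1,7) + gcd(43,13) + gcd(6,16) = 3+4+1+1+1+1+2 = 13.
Pick's theorem gives I = A − B/2 + 1 = 6339/2 − 13/2 + 1 = 3164.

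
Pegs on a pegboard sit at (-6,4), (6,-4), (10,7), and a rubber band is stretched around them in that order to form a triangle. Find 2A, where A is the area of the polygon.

164

By the shoelace formula, twice the signed area is |((-6)·(-4) − 6·4) + (6·7 − 10·(-4)) + (10·4 − (-6)·7)| = 164, so the area is 82.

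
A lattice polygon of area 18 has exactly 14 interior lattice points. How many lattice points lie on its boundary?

Pick's theorem gives A = I + B/2 − 1, so B = 2(A − I + 1) = 2(18 − 14 + 1) = 10.

10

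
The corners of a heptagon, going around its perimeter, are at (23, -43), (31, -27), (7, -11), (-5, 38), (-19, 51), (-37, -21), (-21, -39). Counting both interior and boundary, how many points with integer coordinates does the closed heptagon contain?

By the shoelace formula, twice the signed area is |(23·(-27) − 31·(-43)) + (31·(-11) − 7·(-27)) + (7·38 − (-5)·(-11)) + ((-5)·51 − (-19)·38) + ((-19)·(-21) − (-37)·51) + ((-37)·(-39) − (-21)·(-21)) + ((-21)·(-43) − 23·(-39))| = 6326, so the area is 3163.
Along each edge there are gcd(|Δx|,|Δy|)+1 lattice points, so counting each shared vertex once the boundary has gcd(8,16) + gcd(24,16) + gcd(12,49) + gcd(14,13) + gcd(18,72) + gcd(16,18) + gcd(44,4) = 8+8+1+1+18+2+4 = 42.
Pick's theorem gives I = A − B/2 + 1 = 3163 − 42/2 + 1 = 3143, so the closed region contains I + B = 3143 + 42 = 3185 lattice points.

3185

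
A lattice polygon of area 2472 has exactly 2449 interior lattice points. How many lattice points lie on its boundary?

Pick's theorem gives A = I + B/2 − 1, so B = 2(A − I + 1) = 2(2472 − 2449 + 1) = 48.

48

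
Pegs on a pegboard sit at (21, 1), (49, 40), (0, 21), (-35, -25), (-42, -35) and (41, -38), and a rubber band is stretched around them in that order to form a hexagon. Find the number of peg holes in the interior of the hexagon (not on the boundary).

Using the shoelace formula, 2A = |[21·40 − 49·1] + [49·21 − 0·40] + [0·(-25) − (-35)·21] + [(-35)·(-35) − (-42)·(-25)] + [(-42)·(-38) − 41·(-35)] + [41·1 − 21·(-38)]| = 6600, so the area is 3300.
The number of boundary lattice points is Σ gcd(|Δx|,|Δy|) = gcd(28,39) + gcd(49,19) + gcd(35,46) + gcd(7,10) + gcd(83,3) + gcd(20,39) = 1+1+1+1+1+1 = 6.
By Pick's theorem A = I + B/2 − 1, so I = 3300 − 6/2 + 1 = 3298.

3298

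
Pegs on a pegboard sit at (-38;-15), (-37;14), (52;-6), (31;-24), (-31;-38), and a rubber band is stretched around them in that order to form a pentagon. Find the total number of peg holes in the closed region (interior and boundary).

The shoelace formula gives twice the area as |[(-38)·14 − (-37)·(-15)] + [(-37)·(-6) − 52·14] + [52·(-24) − 31·(-6)] + [31·(-38) − (-31)·(-24)] + [(-31)·(-15) − (-38)·(-38)]| = 5556, so the area is 2778.
The number of boundary lattice points is Σ gcd(|Δx|,|Δy|) = gcd(1,29) + gcd(89,20) + gcd(21,18) + gcd(62,14) + gcd(7,23) = 1+1+3+2+1 = 8.
Pick's theorem gives I = A − B/2 + 1 = 2778 − 8/2 + 1 = 2775, so the closed region contains I + B = 2775 + 8 = 2783 lattice points.

2783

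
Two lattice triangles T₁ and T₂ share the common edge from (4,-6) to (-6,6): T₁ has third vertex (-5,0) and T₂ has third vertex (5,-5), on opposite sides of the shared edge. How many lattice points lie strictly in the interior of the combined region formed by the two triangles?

28

The union is the simple quadrilateral with vertices (4,-6), (-5,0), (-6,6), (5,-5) in order.
Using the shoelace formula, 2A = |(4·0 − (-5)·(-6)) + ((-5)·6 − (-6)·0) + ((-6)·(-5) − 5·6) + (5·(-6) − 4·(-5))| = 70, so the area is 35.
The number of boundary lattice points is Σ gcd(|Δx|,|Δy|) = gcd(9,6) + gcd(1,6) + gcd(11,11) + gcd(1,1) = 3+1+11+1 = 16.
By Pick's theorem I = A − B/2 + 1 = 35 − 16/2 + 1 = 28.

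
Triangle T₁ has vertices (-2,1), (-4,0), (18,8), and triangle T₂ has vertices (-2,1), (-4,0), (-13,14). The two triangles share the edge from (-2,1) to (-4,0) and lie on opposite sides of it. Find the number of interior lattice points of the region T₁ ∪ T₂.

The union is the simple quadrilateral with vertices (-2,1), (18,8), (-4,0), (-13,14) in order.
By the shoelace formula, twice the signed area is |[(-2)·8 − 18·1] + [18·0 − (-4)·8] + [(-4)·14 − (-13)·0] + [(-13)·1 − (-2)·14]| = 43, so the area is 43/2.
Along each edge there are gcd(|Δx|,|Δy|)+1 lattice points, so counting each shared vertex once the boundary has gcd(20,7) + gcd(22,8) + gcd(9,14) + gcd(11,13) = 1+2+1+1 = 5.
By Pick's theorem I = A − B/2 + 1 = 43/2 − 5/2 + 1 = 20.

20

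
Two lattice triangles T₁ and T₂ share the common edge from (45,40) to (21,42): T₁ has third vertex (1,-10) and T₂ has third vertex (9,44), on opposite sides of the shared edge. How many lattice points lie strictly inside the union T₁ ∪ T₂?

The union is the simple quadrilateral with vertices (45,40), (1,-10), (21,42), (9,44) in order.
The shoelace formula gives twice the area as |[45·(-10) − 1·40] + [1·42 − 21·(-10)] + [21·44 − 9·42] + [9·40 − 45·44]| = 1312, so the area is 656.
Along each edge there are gcd(|Δx|,|Δy|)+1 lattice points, so counting each shared vertex once the boundary has gcd(44,50) + gcd(20,52) + gcd(12,2) + gcd(36,4) = 2+4+2+4 = 12.
By Pick's theorem I = A − B/2 + 1 = 656 − 12/2 + 1 = 651.

651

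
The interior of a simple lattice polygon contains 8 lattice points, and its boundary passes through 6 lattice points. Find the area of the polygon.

By Pick's theorem, A = I + B/2 − 1 = 8 + 6/2 − 1 = 10.

10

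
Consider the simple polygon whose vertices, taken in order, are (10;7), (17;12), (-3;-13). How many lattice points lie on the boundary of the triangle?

7

Summing gcd(|Δx|,|Δy|) over the edges gives the boundary count: gcd(7,5) + gcd(20,25) + gcd(13,20) = 1+5+1 = 7.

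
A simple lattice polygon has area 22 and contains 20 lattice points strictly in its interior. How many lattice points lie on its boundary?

Pick's theorem gives A = I + B/2 − 1, so B = 2(A − I + 1) = 2(22 − 20 + 1) = 6.

6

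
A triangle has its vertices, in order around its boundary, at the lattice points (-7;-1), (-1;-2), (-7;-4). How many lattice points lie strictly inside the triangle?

Using the shoelace formula, 2A = |[(-7)·(-2) − (-1)·(-1)] + [(-1)·(-4) − (-7)·(-2)] + [(-7)·(-1) − (-7)·(-4)]| = 18, so the area is 9.
The number of boundary lattice points is Σ gcd(|Δx|,|Δy|) = gcd(6,1) + gcd(6,2) + gcd(0,3) = 1+2+3 = 6.
Pick's theorem gives I = A − B/2 + 1 = 9 − 6/2 + 1 = 7.

7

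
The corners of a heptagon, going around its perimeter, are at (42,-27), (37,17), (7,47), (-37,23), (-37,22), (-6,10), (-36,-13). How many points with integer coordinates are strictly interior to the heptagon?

3475

By the shoelace formula, twice the signed area is |(42·17 − 37·(-27)) + (37·47 − 7·17) + (7·23 − (-37)·47) + ((-37)·22 − (-37)·23) + ((-37)·10 − (-6)·22) + ((-6)·(-13) − (-36)·10) + ((-36)·(-27) − 42·(-13))| = 6988, so the area is 3494.
The number of boundary lattice points is Σ gcd(|Δx|,|Δy|) = gcd(5,44) + gcd(30,30) + gcd(44,24) + gcd(0,1) + gcd(31,12) + gcd(30,23) + gcd(78,14) = 1+30+4+1+1+1+2 = 40.
By Pick's theorem A = I + B/2 − 1, so I = 3494 − 40/2 + 1 = 3475.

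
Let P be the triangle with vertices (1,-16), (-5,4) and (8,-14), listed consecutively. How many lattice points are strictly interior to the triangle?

75

By the shoelace formula, twice the signed area is |[1·4 − (-5)·(-16)] + [(-5)·(-14) − 8·4] + [8·(-16) − 1·(-14)]| = 152, so the area is 76.
Along each edge there are gcd(|Δx|,|Δy|)+1 lattice points, so counting each shared vertex once the boundary has gcd(6,20) + gcd(13,18) + gcd(7,2) = 2+1+1 = 4.
Pick's theorem gives I = A − B/2 + 1 = 76 − 4/2 + 1 = 75.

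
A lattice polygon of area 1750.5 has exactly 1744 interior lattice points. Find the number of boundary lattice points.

Pick's theorem gives A = I + B/2 − 1, so B = 2(A − I + 1) = 2(1750.5 − 1744 + 1) = 15.

15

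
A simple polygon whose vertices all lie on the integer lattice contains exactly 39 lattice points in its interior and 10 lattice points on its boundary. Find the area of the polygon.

By Pick's theorem, A = I + B/2 − 1 = 39 + 10/2 − 1 = 43.

43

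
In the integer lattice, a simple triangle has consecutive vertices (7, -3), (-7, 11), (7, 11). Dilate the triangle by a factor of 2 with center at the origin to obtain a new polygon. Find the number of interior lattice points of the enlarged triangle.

351

The shoelace formula gives twice the area as |(7·11 − (-7)·(-3)) + ((-7)·11 − 7·11) + (7·(-3) − 7·11)| = 196, so the area is 98.
Summing gcd(|Δx|,|Δy|) over the edges gives the boundary count: gcd(14,14) + gcd(14,0) + gcd(0,14) = 14+14+14 = 42.
Scaling by 2 multiplies the area by 2² = 4 (so the new area is 392) and multiplies the boundary lattice-point count by 2, giving 84.
By Pick's theorem, the interior count of the dilated polygon is 392 − 84/2 + 1 = 351.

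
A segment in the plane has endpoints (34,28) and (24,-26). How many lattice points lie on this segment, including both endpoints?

3

The number of lattice points on a segment between lattice points is gcd(|Δx|,|Δy|) + 1 = gcd(10,54) + 1 = 2 + 1 = 3.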